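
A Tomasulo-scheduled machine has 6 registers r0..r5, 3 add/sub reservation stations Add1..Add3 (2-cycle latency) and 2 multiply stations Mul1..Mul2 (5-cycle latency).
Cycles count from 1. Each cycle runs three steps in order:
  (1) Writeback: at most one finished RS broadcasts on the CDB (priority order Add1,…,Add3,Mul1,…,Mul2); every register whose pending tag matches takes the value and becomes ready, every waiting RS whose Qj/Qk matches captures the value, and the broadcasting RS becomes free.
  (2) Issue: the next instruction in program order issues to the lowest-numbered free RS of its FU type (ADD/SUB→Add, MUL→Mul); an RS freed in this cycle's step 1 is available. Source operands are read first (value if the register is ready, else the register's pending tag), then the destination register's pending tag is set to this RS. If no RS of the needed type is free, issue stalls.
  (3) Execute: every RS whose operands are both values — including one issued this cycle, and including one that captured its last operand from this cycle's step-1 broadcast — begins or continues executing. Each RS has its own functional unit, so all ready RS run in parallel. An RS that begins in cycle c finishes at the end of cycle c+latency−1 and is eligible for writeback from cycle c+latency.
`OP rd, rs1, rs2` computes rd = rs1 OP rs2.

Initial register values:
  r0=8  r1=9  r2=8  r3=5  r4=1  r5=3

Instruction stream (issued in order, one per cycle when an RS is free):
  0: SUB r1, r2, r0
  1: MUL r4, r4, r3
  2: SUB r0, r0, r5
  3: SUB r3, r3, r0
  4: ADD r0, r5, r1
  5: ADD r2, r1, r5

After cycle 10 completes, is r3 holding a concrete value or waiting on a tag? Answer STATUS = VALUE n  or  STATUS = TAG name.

STATUS = VALUE 0

  c1: issue SUB r1<-Add1  regs: r0:8,r1:Add1,r2:8,r3:5,r4:1,r5:3
  c2: issue MUL r4<-Mul1  regs: r0:8,r1:Add1,r2:8,r3:5,r4:Mul1,r5:3
  c3: CDB Add1=0; issue SUB r0<-Add1  regs: r0:Add1,r1:0,r2:8,r3:5,r4:Mul1,r5:3
  c4: issue SUB r3<-Add2  regs: r0:Add1,r1:0,r2:8,r3:Add2,r4:Mul1,r5:3
  c5: CDB Add1=5; issue ADD r0<-Add1  regs: r0:Add1,r1:0,r2:8,r3:Add2,r4:Mul1,r5:3
  c6: issue ADD r2<-Add3  regs: r0:Add1,r1:0,r2:Add3,r3:Add2,r4:Mul1,r5:3
  c7: CDB Add1=3  regs: r0:3,r1:0,r2:Add3,r3:Add2,r4:Mul1,r5:3
  c8: CDB Add2=0  regs: r0:3,r1:0,r2:Add3,r3:0,r4:Mul1,r5:3
  c9: CDB Add3=3  regs: r0:3,r1:0,r2:3,r3:0,r4:Mul1,r5:3
  c10: CDB Mul1=5  regs: r0:3,r1:0,r2:3,r3:0,r4:5,r5:3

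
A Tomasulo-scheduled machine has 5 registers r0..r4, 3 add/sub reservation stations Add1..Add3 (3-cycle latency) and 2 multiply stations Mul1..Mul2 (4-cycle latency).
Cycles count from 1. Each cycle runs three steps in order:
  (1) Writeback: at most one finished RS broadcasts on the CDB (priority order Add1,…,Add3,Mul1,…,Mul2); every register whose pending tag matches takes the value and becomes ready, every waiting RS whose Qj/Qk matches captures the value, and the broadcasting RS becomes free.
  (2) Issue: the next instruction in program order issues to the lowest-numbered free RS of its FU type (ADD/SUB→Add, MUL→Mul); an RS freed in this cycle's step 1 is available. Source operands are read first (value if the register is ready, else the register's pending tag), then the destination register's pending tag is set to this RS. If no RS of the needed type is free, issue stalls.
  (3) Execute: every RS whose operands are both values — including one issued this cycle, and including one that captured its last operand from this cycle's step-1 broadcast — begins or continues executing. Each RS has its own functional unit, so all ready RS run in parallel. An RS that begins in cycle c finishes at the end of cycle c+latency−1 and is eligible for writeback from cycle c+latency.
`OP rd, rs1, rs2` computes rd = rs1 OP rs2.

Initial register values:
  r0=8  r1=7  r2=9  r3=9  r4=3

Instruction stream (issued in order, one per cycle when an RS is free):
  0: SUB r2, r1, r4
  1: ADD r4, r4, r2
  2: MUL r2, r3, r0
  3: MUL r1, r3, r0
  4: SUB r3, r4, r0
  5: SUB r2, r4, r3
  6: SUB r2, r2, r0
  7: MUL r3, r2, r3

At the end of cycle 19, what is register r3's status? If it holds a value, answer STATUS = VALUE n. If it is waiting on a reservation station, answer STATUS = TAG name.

STATUS = TAG Mul1

  c1: issue SUB r2<-Add1  regs: r0:8,r1:7,r2:Add1,r3:9,r4:3
  c2: issue ADD r4<-Add2  regs: r0:8,r1:7,r2:Add1,r3:9,r4:Add2
  c3: issue MUL r2<-Mul1  regs: r0:8,r1:7,r2:Mul1,r3:9,r4:Add2
  c4: CDB Add1=4; issue MUL r1<-Mul2  regs: r0:8,r1:Mul2,r2:Mul1,r3:9,r4:Add2
  c5: issue SUB r3<-Add1  regs: r0:8,r1:Mul2,r2:Mul1,r3:Add1,r4:Add2
  c6: issue SUB r2<-Add3  regs: r0:8,r1:Mul2,r2:Add3,r3:Add1,r4:Add2
  c7: CDB Add2=7; issue SUB r2<-Add2  regs: r0:8,r1:Mul2,r2:Add2,r3:Add1,r4:7
  c8: CDB Mul1=72; issue MUL r3<-Mul1  regs: r0:8,r1:Mul2,r2:Add2,r3:Mul1,r4:7
  c9: CDB Mul2=72  regs: r0:8,r1:72,r2:Add2,r3:Mul1,r4:7
  c10: CDB Add1=-1  regs: r0:8,r1:72,r2:Add2,r3:Mul1,r4:7
  c11: -  regs: r0:8,r1:72,r2:Add2,r3:Mul1,r4:7
  c12: -  regs: r0:8,r1:72,r2:Add2,r3:Mul1,r4:7
  c13: CDB Add3=8  regs: r0:8,r1:72,r2:Add2,r3:Mul1,r4:7
  c14: -  regs: r0:8,r1:72,r2:Add2,r3:Mul1,r4:7
  c15: -  regs: r0:8,r1:72,r2:Add2,r3:Mul1,r4:7
  c16: CDB Add2=0  regs: r0:8,r1:72,r2:0,r3:Mul1,r4:7
  c17: -  regs: r0:8,r1:72,r2:0,r3:Mul1,r4:7
  c18: -  regs: r0:8,r1:72,r2:0,r3:Mul1,r4:7
  c19: -  regs: r0:8,r1:72,r2:0,r3:Mul1,r4:7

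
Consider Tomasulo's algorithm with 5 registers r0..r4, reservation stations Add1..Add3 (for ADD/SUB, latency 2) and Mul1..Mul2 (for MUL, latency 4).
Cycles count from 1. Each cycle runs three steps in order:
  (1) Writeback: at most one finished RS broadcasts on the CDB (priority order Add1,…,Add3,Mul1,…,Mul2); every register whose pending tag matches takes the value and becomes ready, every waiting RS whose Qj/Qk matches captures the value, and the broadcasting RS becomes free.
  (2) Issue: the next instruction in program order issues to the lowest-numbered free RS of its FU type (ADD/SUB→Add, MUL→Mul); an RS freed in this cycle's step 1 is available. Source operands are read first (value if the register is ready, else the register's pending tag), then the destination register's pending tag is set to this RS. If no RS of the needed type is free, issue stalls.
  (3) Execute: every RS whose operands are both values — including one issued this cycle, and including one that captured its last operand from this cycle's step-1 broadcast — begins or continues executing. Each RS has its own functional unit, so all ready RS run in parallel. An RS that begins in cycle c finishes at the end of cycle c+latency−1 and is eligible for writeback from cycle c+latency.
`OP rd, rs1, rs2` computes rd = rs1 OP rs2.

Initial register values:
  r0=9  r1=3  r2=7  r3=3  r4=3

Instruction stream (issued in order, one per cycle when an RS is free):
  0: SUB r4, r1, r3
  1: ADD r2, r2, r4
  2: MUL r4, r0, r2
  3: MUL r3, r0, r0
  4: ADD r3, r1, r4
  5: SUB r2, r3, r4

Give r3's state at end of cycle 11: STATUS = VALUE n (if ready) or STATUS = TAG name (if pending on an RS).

STATUS = VALUE 66

  c1: issue SUB r4<-Add1  regs: r0:9,r1:3,r2:7,r3:3,r4:Add1
  c2: issue ADD r2<-Add2  regs: r0:9,r1:3,r2:Add2,r3:3,r4:Add1
  c3: CDB Add1=0; issue MUL r4<-Mul1  regs: r0:9,r1:3,r2:Add2,r3:3,r4:Mul1
  c4: issue MUL r3<-Mul2  regs: r0:9,r1:3,r2:Add2,r3:Mul2,r4:Mul1
  c5: CDB Add2=7; issue ADD r3<-Add1  regs: r0:9,r1:3,r2:7,r3:Add1,r4:Mul1
  c6: issue SUB r2<-Add2  regs: r0:9,r1:3,r2:Add2,r3:Add1,r4:Mul1
  c7: -  regs: r0:9,r1:3,r2:Add2,r3:Add1,r4:Mul1
  c8: CDB Mul2=81  regs: r0:9,r1:3,r2:Add2,r3:Add1,r4:Mul1
  c9: CDB Mul1=63  regs: r0:9,r1:3,r2:Add2,r3:Add1,r4:63
  c10: -  regs: r0:9,r1:3,r2:Add2,r3:Add1,r4:63
  c11: CDB Add1=66  regs: r0:9,r1:3,r2:Add2,r3:66,r4:63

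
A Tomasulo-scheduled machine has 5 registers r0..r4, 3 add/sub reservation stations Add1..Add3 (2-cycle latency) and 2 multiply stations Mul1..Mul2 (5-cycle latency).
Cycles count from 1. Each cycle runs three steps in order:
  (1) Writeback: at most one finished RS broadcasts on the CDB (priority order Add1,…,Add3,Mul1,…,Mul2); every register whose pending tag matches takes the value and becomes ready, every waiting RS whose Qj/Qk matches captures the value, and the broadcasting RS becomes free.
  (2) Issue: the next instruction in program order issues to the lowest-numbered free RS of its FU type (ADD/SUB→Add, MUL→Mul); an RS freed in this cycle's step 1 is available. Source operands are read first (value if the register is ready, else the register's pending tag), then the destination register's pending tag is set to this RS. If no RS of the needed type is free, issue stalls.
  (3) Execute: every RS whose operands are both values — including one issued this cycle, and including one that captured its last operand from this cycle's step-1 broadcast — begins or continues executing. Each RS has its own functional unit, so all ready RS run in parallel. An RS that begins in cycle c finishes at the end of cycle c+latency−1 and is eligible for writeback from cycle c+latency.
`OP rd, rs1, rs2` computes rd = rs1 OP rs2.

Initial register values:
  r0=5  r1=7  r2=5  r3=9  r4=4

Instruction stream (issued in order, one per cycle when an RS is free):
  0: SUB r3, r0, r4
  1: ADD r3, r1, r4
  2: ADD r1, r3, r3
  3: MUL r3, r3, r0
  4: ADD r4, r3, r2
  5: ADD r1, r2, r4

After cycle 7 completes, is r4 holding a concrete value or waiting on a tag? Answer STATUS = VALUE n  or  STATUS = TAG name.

c1: issue SUB r3<-Add1 | r0:5,r1:7,r2:5,r3:Add1,r4:4
c2: issue ADD r3<-Add2 | r0:5,r1:7,r2:5,r3:Add2,r4:4
c3: CDB Add1=1; issue ADD r1<-Add1 | r0:5,r1:Add1,r2:5,r3:Add2,r4:4
c4: CDB Add2=11; issue MUL r3<-Mul1 | r0:5,r1:Add1,r2:5,r3:Mul1,r4:4
c5: issue ADD r4<-Add2 | r0:5,r1:Add1,r2:5,r3:Mul1,r4:Add2
c6: CDB Add1=22; issue ADD r1<-Add1 | r0:5,r1:Add1,r2:5,r3:Mul1,r4:Add2
c7: - | r0:5,r1:Add1,r2:5,r3:Mul1,r4:Add2

STATUS = TAG Add2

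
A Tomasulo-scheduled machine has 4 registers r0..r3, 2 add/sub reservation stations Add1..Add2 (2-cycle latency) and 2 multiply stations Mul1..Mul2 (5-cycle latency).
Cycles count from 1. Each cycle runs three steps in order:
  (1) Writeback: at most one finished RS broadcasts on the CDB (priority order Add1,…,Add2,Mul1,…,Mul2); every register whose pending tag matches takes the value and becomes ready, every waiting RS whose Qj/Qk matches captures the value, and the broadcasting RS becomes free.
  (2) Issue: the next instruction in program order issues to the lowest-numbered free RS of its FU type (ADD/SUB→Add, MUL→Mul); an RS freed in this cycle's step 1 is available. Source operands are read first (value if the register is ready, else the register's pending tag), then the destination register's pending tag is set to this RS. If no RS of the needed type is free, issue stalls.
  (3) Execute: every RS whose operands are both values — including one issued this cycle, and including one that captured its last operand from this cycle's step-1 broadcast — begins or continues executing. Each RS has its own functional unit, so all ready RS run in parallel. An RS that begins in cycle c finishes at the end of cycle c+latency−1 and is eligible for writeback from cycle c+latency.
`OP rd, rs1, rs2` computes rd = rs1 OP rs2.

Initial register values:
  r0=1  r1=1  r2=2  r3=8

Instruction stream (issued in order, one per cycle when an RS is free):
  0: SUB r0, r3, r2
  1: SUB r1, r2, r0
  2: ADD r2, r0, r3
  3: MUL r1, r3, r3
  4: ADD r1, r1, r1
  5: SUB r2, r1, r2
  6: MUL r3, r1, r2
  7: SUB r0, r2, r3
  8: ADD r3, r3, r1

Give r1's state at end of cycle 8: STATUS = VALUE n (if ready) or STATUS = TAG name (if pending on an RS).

STATUS = TAG Add1

  c1: issue SUB r0<-Add1  regs: r0:Add1,r1:1,r2:2,r3:8
  c2: issue SUB r1<-Add2  regs: r0:Add1,r1:Add2,r2:2,r3:8
  c3: CDB Add1=6; issue ADD r2<-Add1  regs: r0:6,r1:Add2,r2:Add1,r3:8
  c4: issue MUL r1<-Mul1  regs: r0:6,r1:Mul1,r2:Add1,r3:8
  c5: CDB Add1=14; issue ADD r1<-Add1  regs: r0:6,r1:Add1,r2:14,r3:8
  c6: CDB Add2=-4; issue SUB r2<-Add2  regs: r0:6,r1:Add1,r2:Add2,r3:8
  c7: issue MUL r3<-Mul2  regs: r0:6,r1:Add1,r2:Add2,r3:Mul2
  c8: stall  regs: r0:6,r1:Add1,r2:Add2,r3:Mul2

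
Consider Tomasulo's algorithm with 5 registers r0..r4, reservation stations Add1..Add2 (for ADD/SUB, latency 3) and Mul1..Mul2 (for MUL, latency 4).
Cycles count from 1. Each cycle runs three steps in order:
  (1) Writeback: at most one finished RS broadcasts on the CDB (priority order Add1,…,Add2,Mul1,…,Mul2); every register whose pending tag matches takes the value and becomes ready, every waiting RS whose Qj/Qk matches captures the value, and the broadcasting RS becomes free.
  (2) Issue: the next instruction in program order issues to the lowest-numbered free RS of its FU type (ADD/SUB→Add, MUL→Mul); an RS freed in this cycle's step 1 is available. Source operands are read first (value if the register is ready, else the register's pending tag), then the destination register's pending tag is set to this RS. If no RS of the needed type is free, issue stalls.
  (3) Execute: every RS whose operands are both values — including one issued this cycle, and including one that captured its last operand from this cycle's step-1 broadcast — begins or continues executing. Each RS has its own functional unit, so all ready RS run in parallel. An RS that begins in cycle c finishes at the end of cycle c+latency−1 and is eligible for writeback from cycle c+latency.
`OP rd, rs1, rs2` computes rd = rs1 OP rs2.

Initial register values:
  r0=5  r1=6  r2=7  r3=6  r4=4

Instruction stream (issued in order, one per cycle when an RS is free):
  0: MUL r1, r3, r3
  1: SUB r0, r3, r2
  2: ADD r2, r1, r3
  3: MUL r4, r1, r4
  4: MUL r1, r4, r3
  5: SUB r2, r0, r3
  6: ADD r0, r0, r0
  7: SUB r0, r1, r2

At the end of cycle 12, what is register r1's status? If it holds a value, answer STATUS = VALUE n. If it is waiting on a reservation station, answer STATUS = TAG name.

cycle 1: issue MUL r1<-Mul1 // r0:5,r1:Mul1,r2:7,r3:6,r4:4
cycle 2: issue SUB r0<-Add1 // r0:Add1,r1:Mul1,r2:7,r3:6,r4:4
cycle 3: issue ADD r2<-Add2 // r0:Add1,r1:Mul1,r2:Add2,r3:6,r4:4
cycle 4: issue MUL r4<-Mul2 // r0:Add1,r1:Mul1,r2:Add2,r3:6,r4:Mul2
cycle 5: CDB Add1=-1; stall // r0:-1,r1:Mul1,r2:Add2,r3:6,r4:Mul2
cycle 6: CDB Mul1=36; issue MUL r1<-Mul1 // r0:-1,r1:Mul1,r2:Add2,r3:6,r4:Mul2
cycle 7: issue SUB r2<-Add1 // r0:-1,r1:Mul1,r2:Add1,r3:6,r4:Mul2
cycle 8: stall // r0:-1,r1:Mul1,r2:Add1,r3:6,r4:Mul2
cycle 9: CDB Add2=42; issue ADD r0<-Add2 // r0:Add2,r1:Mul1,r2:Add1,r3:6,r4:Mul2
cycle 10: CDB Add1=-7; issue SUB r0<-Add1 // r0:Add1,r1:Mul1,r2:-7,r3:6,r4:Mul2
cycle 11: CDB Mul2=144 // r0:Add1,r1:Mul1,r2:-7,r3:6,r4:144
cycle 12: CDB Add2=-2 // r0:Add1,r1:Mul1,r2:-7,r3:6,r4:144

STATUS = TAG Mul1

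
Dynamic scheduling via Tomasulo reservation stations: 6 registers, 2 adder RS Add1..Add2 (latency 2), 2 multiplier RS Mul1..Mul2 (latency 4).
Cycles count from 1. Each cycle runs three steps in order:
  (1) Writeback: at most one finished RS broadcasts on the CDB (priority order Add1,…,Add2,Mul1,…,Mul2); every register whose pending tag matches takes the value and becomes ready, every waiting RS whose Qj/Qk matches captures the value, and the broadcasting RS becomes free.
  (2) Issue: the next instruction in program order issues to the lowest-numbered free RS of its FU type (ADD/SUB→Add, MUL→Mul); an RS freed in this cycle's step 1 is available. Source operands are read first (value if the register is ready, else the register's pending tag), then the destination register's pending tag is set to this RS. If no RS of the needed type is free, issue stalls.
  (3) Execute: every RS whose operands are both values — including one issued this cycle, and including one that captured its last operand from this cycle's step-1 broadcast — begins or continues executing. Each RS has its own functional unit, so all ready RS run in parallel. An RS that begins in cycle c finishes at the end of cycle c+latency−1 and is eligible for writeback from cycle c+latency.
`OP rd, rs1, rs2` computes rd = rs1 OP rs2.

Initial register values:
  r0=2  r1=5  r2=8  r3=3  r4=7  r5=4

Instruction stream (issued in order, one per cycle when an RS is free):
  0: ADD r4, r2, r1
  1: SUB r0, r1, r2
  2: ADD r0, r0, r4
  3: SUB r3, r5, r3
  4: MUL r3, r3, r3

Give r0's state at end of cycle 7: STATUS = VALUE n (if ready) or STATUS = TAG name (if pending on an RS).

  c1: issue ADD r4<-Add1  regs: r0:2,r1:5,r2:8,r3:3,r4:Add1,r5:4
  c2: issue SUB r0<-Add2  regs: r0:Add2,r1:5,r2:8,r3:3,r4:Add1,r5:4
  c3: CDB Add1=13; issue ADD r0<-Add1  regs: r0:Add1,r1:5,r2:8,r3:3,r4:13,r5:4
  c4: CDB Add2=-3; issue SUB r3<-Add2  regs: r0:Add1,r1:5,r2:8,r3:Add2,r4:13,r5:4
  c5: issue MUL r3<-Mul1  regs: r0:Add1,r1:5,r2:8,r3:Mul1,r4:13,r5:4
  c6: CDB Add1=10  regs: r0:10,r1:5,r2:8,r3:Mul1,r4:13,r5:4
  c7: CDB Add2=1  regs: r0:10,r1:5,r2:8,r3:Mul1,r4:13,r5:4

STATUS = VALUE 10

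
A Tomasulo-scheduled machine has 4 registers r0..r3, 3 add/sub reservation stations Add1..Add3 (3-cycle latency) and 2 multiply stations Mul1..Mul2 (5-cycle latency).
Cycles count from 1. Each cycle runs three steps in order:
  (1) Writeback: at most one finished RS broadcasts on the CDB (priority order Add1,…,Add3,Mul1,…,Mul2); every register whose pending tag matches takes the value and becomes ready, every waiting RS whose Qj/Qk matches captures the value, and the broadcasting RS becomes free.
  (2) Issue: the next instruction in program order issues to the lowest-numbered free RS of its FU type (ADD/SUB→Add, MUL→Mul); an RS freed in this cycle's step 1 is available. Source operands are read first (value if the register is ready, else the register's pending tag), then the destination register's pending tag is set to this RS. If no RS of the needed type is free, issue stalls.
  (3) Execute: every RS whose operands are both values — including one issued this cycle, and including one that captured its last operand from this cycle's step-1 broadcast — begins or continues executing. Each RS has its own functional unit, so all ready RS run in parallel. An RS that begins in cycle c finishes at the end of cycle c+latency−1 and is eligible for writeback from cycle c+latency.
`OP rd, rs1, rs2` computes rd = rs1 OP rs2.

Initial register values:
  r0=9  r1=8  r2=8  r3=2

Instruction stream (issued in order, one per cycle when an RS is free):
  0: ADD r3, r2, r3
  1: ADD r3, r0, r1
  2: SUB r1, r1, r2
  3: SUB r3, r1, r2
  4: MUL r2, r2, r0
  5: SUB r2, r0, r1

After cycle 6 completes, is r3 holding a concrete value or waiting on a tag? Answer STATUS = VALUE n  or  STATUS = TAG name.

c1: issue ADD r3<-Add1 | r0:9,r1:8,r2:8,r3:Add1
c2: issue ADD r3<-Add2 | r0:9,r1:8,r2:8,r3:Add2
c3: issue SUB r1<-Add3 | r0:9,r1:Add3,r2:8,r3:Add2
c4: CDB Add1=10; issue SUB r3<-Add1 | r0:9,r1:Add3,r2:8,r3:Add1
c5: CDB Add2=17; issue MUL r2<-Mul1 | r0:9,r1:Add3,r2:Mul1,r3:Add1
c6: CDB Add3=0; issue SUB r2<-Add2 | r0:9,r1:0,r2:Add2,r3:Add1

STATUS = TAG Add1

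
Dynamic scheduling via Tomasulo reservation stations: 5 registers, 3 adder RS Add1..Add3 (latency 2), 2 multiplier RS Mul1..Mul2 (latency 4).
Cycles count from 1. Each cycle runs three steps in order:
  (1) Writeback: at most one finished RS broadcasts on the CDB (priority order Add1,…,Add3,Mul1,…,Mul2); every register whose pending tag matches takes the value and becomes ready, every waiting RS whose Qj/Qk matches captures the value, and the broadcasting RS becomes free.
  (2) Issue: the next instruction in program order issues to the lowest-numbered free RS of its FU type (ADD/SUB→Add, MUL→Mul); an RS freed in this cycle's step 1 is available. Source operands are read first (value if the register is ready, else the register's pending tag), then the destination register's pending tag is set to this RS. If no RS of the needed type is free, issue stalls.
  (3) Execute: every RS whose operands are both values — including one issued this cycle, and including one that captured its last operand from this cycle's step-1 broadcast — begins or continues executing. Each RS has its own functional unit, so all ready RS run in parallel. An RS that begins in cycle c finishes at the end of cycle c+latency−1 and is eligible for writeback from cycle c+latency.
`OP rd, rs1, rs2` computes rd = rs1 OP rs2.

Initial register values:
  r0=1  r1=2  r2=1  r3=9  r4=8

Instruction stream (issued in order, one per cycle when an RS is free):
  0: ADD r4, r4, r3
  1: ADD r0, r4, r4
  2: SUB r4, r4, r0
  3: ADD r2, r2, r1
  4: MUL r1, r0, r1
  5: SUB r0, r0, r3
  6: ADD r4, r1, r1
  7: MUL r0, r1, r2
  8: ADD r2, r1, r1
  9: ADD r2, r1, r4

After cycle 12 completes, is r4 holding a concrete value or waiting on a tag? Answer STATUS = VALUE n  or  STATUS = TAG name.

c1: issue ADD r4<-Add1 | r0:1,r1:2,r2:1,r3:9,r4:Add1
c2: issue ADD r0<-Add2 | r0:Add2,r1:2,r2:1,r3:9,r4:Add1
c3: CDB Add1=17; issue SUB r4<-Add1 | r0:Add2,r1:2,r2:1,r3:9,r4:Add1
c4: issue ADD r2<-Add3 | r0:Add2,r1:2,r2:Add3,r3:9,r4:Add1
c5: CDB Add2=34; issue MUL r1<-Mul1 | r0:34,r1:Mul1,r2:Add3,r3:9,r4:Add1
c6: CDB Add3=3; issue SUB r0<-Add2 | r0:Add2,r1:Mul1,r2:3,r3:9,r4:Add1
c7: CDB Add1=-17; issue ADD r4<-Add1 | r0:Add2,r1:Mul1,r2:3,r3:9,r4:Add1
c8: CDB Add2=25; issue MUL r0<-Mul2 | r0:Mul2,r1:Mul1,r2:3,r3:9,r4:Add1
c9: CDB Mul1=68; issue ADD r2<-Add2 | r0:Mul2,r1:68,r2:Add2,r3:9,r4:Add1
c10: issue ADD r2<-Add3 | r0:Mul2,r1:68,r2:Add3,r3:9,r4:Add1
c11: CDB Add1=136 | r0:Mul2,r1:68,r2:Add3,r3:9,r4:136
c12: CDB Add2=136 | r0:Mul2,r1:68,r2:Add3,r3:9,r4:136

STATUS = VALUE 136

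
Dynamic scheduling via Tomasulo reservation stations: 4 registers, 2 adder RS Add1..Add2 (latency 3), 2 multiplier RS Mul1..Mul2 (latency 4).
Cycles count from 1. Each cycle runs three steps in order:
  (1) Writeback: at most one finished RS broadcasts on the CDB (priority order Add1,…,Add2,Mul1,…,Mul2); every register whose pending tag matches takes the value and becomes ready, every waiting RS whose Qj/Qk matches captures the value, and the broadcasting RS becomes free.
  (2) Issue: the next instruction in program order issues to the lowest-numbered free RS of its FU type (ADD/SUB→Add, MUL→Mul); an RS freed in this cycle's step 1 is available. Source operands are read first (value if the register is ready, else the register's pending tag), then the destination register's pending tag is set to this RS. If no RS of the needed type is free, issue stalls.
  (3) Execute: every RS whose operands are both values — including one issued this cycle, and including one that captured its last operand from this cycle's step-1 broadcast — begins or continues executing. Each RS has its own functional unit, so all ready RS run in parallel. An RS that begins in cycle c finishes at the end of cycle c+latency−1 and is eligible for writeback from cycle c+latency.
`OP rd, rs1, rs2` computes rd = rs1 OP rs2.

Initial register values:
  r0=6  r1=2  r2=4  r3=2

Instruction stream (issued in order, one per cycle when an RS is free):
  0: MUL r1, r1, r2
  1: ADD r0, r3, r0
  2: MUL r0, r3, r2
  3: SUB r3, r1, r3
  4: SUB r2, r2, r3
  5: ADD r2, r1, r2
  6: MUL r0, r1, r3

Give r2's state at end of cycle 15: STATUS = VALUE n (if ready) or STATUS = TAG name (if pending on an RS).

cycle 1: issue MUL r1<-Mul1 // r0:6,r1:Mul1,r2:4,r3:2
cycle 2: issue ADD r0<-Add1 // r0:Add1,r1:Mul1,r2:4,r3:2
cycle 3: issue MUL r0<-Mul2 // r0:Mul2,r1:Mul1,r2:4,r3:2
cycle 4: issue SUB r3<-Add2 // r0:Mul2,r1:Mul1,r2:4,r3:Add2
cycle 5: CDB Add1=8; issue SUB r2<-Add1 // r0:Mul2,r1:Mul1,r2:Add1,r3:Add2
cycle 6: CDB Mul1=8; stall // r0:Mul2,r1:8,r2:Add1,r3:Add2
cycle 7: CDB Mul2=8; stall // r0:8,r1:8,r2:Add1,r3:Add2
cycle 8: stall // r0:8,r1:8,r2:Add1,r3:Add2
cycle 9: CDB Add2=6; issue ADD r2<-Add2 // r0:8,r1:8,r2:Add2,r3:6
cycle 10: issue MUL r0<-Mul1 // r0:Mul1,r1:8,r2:Add2,r3:6
cycle 11: - // r0:Mul1,r1:8,r2:Add2,r3:6
cycle 12: CDB Add1=-2 // r0:Mul1,r1:8,r2:Add2,r3:6
cycle 13: - // r0:Mul1,r1:8,r2:Add2,r3:6
cycle 14: CDB Mul1=48 // r0:48,r1:8,r2:Add2,r3:6
cycle 15: CDB Add2=6 // r0:48,r1:8,r2:6,r3:6

STATUS = VALUE 6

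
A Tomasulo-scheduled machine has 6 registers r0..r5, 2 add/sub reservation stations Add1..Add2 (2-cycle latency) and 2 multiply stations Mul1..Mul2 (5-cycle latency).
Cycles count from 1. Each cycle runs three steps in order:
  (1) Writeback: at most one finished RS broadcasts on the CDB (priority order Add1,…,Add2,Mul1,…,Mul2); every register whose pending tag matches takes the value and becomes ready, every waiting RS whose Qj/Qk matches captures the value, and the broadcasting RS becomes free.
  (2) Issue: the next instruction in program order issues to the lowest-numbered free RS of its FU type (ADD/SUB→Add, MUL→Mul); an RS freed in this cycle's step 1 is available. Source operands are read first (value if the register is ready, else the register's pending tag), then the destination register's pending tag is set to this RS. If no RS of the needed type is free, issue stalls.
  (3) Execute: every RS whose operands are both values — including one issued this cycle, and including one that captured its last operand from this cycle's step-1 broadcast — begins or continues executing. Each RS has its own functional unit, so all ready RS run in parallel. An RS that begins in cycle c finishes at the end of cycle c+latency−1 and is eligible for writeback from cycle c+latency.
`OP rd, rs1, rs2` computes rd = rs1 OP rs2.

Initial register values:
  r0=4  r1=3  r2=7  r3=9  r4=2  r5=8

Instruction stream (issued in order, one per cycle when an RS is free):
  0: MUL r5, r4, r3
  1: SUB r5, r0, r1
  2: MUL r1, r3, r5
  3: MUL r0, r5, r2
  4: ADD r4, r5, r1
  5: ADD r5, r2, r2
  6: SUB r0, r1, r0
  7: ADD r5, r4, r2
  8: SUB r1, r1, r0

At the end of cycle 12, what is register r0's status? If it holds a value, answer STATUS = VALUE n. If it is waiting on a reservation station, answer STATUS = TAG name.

STATUS = TAG Add2

cycle 1: issue MUL r5<-Mul1 // r0:4,r1:3,r2:7,r3:9,r4:2,r5:Mul1
cycle 2: issue SUB r5<-Add1 // r0:4,r1:3,r2:7,r3:9,r4:2,r5:Add1
cycle 3: issue MUL r1<-Mul2 // r0:4,r1:Mul2,r2:7,r3:9,r4:2,r5:Add1
cycle 4: CDB Add1=1; stall // r0:4,r1:Mul2,r2:7,r3:9,r4:2,r5:1
cycle 5: stall // r0:4,r1:Mul2,r2:7,r3:9,r4:2,r5:1
cycle 6: CDB Mul1=18; issue MUL r0<-Mul1 // r0:Mul1,r1:Mul2,r2:7,r3:9,r4:2,r5:1
cycle 7: issue ADD r4<-Add1 // r0:Mul1,r1:Mul2,r2:7,r3:9,r4:Add1,r5:1
cycle 8: issue ADD r5<-Add2 // r0:Mul1,r1:Mul2,r2:7,r3:9,r4:Add1,r5:Add2
cycle 9: CDB Mul2=9; stall // r0:Mul1,r1:9,r2:7,r3:9,r4:Add1,r5:Add2
cycle 10: CDB Add2=14; issue SUB r0<-Add2 // r0:Add2,r1:9,r2:7,r3:9,r4:Add1,r5:14
cycle 11: CDB Add1=10; issue ADD r5<-Add1 // r0:Add2,r1:9,r2:7,r3:9,r4:10,r5:Add1
cycle 12: CDB Mul1=7; stall // r0:Add2,r1:9,r2:7,r3:9,r4:10,r5:Add1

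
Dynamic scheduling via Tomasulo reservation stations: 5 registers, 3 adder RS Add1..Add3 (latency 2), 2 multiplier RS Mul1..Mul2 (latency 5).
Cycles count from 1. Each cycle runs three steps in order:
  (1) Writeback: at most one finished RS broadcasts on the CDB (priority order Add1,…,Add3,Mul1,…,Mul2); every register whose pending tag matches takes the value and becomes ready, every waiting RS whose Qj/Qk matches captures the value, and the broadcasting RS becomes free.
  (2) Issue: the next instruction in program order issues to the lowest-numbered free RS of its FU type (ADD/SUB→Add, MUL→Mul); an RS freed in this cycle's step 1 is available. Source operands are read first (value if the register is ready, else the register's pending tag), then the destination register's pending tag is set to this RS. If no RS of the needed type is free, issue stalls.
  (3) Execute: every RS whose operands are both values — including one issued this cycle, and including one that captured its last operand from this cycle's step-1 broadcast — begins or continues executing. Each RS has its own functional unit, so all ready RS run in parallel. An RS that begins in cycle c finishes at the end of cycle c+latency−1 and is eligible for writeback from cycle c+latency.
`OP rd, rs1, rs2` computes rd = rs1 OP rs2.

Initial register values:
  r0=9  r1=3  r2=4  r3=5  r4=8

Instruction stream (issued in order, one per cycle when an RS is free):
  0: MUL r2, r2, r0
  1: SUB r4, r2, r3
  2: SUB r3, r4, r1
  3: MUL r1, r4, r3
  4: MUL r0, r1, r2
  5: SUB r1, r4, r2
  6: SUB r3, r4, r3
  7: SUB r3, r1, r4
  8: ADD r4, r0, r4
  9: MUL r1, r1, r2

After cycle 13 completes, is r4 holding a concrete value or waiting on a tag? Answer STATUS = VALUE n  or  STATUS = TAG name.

STATUS = TAG Add3

c1: issue MUL r2<-Mul1 | r0:9,r1:3,r2:Mul1,r3:5,r4:8
c2: issue SUB r4<-Add1 | r0:9,r1:3,r2:Mul1,r3:5,r4:Add1
c3: issue SUB r3<-Add2 | r0:9,r1:3,r2:Mul1,r3:Add2,r4:Add1
c4: issue MUL r1<-Mul2 | r0:9,r1:Mul2,r2:Mul1,r3:Add2,r4:Add1
c5: stall | r0:9,r1:Mul2,r2:Mul1,r3:Add2,r4:Add1
c6: CDB Mul1=36; issue MUL r0<-Mul1 | r0:Mul1,r1:Mul2,r2:36,r3:Add2,r4:Add1
c7: issue SUB r1<-Add3 | r0:Mul1,r1:Add3,r2:36,r3:Add2,r4:Add1
c8: CDB Add1=31; issue SUB r3<-Add1 | r0:Mul1,r1:Add3,r2:36,r3:Add1,r4:31
c9: stall | r0:Mul1,r1:Add3,r2:36,r3:Add1,r4:31
c10: CDB Add2=28; issue SUB r3<-Add2 | r0:Mul1,r1:Add3,r2:36,r3:Add2,r4:31
c11: CDB Add3=-5; issue ADD r4<-Add3 | r0:Mul1,r1:-5,r2:36,r3:Add2,r4:Add3
c12: CDB Add1=3; stall | r0:Mul1,r1:-5,r2:36,r3:Add2,r4:Add3
c13: CDB Add2=-36; stall | r0:Mul1,r1:-5,r2:36,r3:-36,r4:Add3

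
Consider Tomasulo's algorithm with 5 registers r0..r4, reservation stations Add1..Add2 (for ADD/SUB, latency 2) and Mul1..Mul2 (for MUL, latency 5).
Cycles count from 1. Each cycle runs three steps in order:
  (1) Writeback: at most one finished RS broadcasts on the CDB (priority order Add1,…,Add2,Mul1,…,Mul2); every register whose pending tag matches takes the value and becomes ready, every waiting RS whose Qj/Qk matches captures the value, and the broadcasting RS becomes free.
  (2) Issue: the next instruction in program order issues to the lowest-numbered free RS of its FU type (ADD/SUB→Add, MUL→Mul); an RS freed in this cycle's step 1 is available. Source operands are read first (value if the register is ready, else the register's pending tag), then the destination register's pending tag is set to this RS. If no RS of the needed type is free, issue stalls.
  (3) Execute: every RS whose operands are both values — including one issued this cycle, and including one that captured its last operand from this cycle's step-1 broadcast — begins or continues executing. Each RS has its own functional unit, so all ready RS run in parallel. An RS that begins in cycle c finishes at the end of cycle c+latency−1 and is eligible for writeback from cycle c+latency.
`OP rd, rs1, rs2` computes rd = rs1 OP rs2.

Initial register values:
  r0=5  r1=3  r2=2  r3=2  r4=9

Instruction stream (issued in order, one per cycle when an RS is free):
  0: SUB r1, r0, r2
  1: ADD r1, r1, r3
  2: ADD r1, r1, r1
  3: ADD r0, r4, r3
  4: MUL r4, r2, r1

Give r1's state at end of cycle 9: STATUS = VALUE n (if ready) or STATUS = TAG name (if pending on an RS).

  c1: issue SUB r1<-Add1  regs: r0:5,r1:Add1,r2:2,r3:2,r4:9
  c2: issue ADD r1<-Add2  regs: r0:5,r1:Add2,r2:2,r3:2,r4:9
  c3: CDB Add1=3; issue ADD r1<-Add1  regs: r0:5,r1:Add1,r2:2,r3:2,r4:9
  c4: stall  regs: r0:5,r1:Add1,r2:2,r3:2,r4:9
  c5: CDB Add2=5; issue ADD r0<-Add2  regs: r0:Add2,r1:Add1,r2:2,r3:2,r4:9
  c6: issue MUL r4<-Mul1  regs: r0:Add2,r1:Add1,r2:2,r3:2,r4:Mul1
  c7: CDB Add1=10  regs: r0:Add2,r1:10,r2:2,r3:2,r4:Mul1
  c8: CDB Add2=11  regs: r0:11,r1:10,r2:2,r3:2,r4:Mul1
  c9: -  regs: r0:11,r1:10,r2:2,r3:2,r4:Mul1

STATUS = VALUE 10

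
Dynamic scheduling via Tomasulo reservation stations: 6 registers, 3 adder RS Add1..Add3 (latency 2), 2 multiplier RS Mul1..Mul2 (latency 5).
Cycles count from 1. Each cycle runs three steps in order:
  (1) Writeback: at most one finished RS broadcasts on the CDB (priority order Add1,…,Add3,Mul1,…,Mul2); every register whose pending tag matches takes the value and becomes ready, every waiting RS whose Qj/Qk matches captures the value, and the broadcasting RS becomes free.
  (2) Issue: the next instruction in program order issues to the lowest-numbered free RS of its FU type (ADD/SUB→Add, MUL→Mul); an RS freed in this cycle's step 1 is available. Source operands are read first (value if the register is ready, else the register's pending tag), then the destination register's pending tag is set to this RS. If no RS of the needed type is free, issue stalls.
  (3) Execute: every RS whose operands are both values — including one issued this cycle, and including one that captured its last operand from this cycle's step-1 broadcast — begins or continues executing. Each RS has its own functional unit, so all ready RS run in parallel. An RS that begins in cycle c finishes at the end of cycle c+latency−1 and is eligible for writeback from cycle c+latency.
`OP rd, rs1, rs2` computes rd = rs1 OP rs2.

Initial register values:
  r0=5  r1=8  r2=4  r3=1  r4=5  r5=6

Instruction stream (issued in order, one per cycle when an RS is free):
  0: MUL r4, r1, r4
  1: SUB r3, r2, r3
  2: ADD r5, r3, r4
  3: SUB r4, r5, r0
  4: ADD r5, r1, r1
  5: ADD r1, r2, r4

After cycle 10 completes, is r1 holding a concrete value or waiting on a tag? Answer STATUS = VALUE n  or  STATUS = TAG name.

STATUS = TAG Add3

cycle 1: issue MUL r4<-Mul1 // r0:5,r1:8,r2:4,r3:1,r4:Mul1,r5:6
cycle 2: issue SUB r3<-Add1 // r0:5,r1:8,r2:4,r3:Add1,r4:Mul1,r5:6
cycle 3: issue ADD r5<-Add2 // r0:5,r1:8,r2:4,r3:Add1,r4:Mul1,r5:Add2
cycle 4: CDB Add1=3; issue SUB r4<-Add1 // r0:5,r1:8,r2:4,r3:3,r4:Add1,r5:Add2
cycle 5: issue ADD r5<-Add3 // r0:5,r1:8,r2:4,r3:3,r4:Add1,r5:Add3
cycle 6: CDB Mul1=40; stall // r0:5,r1:8,r2:4,r3:3,r4:Add1,r5:Add3
cycle 7: CDB Add3=16; issue ADD r1<-Add3 // r0:5,r1:Add3,r2:4,r3:3,r4:Add1,r5:16
cycle 8: CDB Add2=43 // r0:5,r1:Add3,r2:4,r3:3,r4:Add1,r5:16
cycle 9: - // r0:5,r1:Add3,r2:4,r3:3,r4:Add1,r5:16
cycle 10: CDB Add1=38 // r0:5,r1:Add3,r2:4,r3:3,r4:38,r5:16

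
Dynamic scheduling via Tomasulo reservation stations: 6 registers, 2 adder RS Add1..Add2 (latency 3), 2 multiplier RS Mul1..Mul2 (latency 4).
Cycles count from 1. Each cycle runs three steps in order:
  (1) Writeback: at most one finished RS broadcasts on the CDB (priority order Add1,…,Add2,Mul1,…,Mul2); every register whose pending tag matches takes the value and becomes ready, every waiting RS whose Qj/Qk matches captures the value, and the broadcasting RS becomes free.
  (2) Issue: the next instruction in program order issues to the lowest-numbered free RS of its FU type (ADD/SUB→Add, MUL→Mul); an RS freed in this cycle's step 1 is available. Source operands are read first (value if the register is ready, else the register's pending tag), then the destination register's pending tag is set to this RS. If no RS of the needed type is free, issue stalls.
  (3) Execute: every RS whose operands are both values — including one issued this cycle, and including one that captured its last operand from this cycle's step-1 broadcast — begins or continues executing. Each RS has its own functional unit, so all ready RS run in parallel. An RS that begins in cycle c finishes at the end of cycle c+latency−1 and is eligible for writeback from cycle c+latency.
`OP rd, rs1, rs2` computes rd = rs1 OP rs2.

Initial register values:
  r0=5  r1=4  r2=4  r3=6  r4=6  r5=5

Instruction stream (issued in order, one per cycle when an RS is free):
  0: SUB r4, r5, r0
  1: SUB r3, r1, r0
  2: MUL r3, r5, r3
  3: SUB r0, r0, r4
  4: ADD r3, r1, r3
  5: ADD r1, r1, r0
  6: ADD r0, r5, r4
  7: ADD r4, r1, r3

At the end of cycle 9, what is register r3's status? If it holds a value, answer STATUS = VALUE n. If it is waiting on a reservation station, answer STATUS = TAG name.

STATUS = TAG Add2

c1: issue SUB r4<-Add1 | r0:5,r1:4,r2:4,r3:6,r4:Add1,r5:5
c2: issue SUB r3<-Add2 | r0:5,r1:4,r2:4,r3:Add2,r4:Add1,r5:5
c3: issue MUL r3<-Mul1 | r0:5,r1:4,r2:4,r3:Mul1,r4:Add1,r5:5
c4: CDB Add1=0; issue SUB r0<-Add1 | r0:Add1,r1:4,r2:4,r3:Mul1,r4:0,r5:5
c5: CDB Add2=-1; issue ADD r3<-Add2 | r0:Add1,r1:4,r2:4,r3:Add2,r4:0,r5:5
c6: stall | r0:Add1,r1:4,r2:4,r3:Add2,r4:0,r5:5
c7: CDB Add1=5; issue ADD r1<-Add1 | r0:5,r1:Add1,r2:4,r3:Add2,r4:0,r5:5
c8: stall | r0:5,r1:Add1,r2:4,r3:Add2,r4:0,r5:5
c9: CDB Mul1=-5; stall | r0:5,r1:Add1,r2:4,r3:Add2,r4:0,r5:5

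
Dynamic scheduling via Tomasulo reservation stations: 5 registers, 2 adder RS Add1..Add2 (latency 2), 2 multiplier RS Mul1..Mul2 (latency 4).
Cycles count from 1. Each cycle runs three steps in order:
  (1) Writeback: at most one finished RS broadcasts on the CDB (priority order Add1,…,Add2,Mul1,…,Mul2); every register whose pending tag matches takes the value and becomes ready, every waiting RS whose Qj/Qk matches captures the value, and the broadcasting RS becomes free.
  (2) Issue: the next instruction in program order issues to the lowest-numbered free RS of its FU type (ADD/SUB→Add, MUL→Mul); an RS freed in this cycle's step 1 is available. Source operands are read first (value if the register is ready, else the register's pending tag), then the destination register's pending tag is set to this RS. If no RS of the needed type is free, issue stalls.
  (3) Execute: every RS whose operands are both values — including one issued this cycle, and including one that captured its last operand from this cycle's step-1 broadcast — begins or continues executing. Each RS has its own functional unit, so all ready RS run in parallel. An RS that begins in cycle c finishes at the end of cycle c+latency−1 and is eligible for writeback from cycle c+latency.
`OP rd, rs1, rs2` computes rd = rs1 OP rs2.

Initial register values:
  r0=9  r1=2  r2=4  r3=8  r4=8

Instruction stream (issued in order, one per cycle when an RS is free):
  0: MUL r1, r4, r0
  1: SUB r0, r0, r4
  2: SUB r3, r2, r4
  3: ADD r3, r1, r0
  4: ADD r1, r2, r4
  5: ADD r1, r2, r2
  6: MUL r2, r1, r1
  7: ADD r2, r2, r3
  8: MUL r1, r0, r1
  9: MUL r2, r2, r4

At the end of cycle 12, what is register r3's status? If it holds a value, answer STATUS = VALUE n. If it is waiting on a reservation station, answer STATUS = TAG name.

c1: issue MUL r1<-Mul1 | r0:9,r1:Mul1,r2:4,r3:8,r4:8
c2: issue SUB r0<-Add1 | r0:Add1,r1:Mul1,r2:4,r3:8,r4:8
c3: issue SUB r3<-Add2 | r0:Add1,r1:Mul1,r2:4,r3:Add2,r4:8
c4: CDB Add1=1; issue ADD r3<-Add1 | r0:1,r1:Mul1,r2:4,r3:Add1,r4:8
c5: CDB Add2=-4; issue ADD r1<-Add2 | r0:1,r1:Add2,r2:4,r3:Add1,r4:8
c6: CDB Mul1=72; stall | r0:1,r1:Add2,r2:4,r3:Add1,r4:8
c7: CDB Add2=12; issue ADD r1<-Add2 | r0:1,r1:Add2,r2:4,r3:Add1,r4:8
c8: CDB Add1=73; issue MUL r2<-Mul1 | r0:1,r1:Add2,r2:Mul1,r3:73,r4:8
c9: CDB Add2=8; issue ADD r2<-Add1 | r0:1,r1:8,r2:Add1,r3:73,r4:8
c10: issue MUL r1<-Mul2 | r0:1,r1:Mul2,r2:Add1,r3:73,r4:8
c11: stall | r0:1,r1:Mul2,r2:Add1,r3:73,r4:8
c12: stall | r0:1,r1:Mul2,r2:Add1,r3:73,r4:8

STATUS = VALUE 73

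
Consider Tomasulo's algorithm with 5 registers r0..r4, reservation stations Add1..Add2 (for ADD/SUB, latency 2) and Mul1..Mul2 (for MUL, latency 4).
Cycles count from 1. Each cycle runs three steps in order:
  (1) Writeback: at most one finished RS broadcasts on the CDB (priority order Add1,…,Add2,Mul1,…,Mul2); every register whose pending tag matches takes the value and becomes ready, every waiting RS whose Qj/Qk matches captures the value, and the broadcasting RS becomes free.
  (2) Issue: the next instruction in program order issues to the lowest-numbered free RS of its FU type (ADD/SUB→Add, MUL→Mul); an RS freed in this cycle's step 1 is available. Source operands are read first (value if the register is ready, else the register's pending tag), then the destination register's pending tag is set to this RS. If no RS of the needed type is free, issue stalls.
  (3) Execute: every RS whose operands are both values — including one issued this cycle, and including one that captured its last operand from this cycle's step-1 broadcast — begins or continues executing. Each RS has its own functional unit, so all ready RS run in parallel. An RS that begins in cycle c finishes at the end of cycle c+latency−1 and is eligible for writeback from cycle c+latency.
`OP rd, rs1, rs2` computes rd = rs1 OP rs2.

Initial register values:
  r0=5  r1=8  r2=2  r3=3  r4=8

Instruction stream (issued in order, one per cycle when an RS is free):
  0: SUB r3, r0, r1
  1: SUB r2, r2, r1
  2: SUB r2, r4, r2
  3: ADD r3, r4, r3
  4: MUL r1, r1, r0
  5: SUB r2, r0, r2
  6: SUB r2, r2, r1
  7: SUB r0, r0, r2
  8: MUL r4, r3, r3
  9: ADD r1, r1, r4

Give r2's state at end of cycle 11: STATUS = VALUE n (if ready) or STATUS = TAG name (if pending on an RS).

c1: issue SUB r3<-Add1 | r0:5,r1:8,r2:2,r3:Add1,r4:8
c2: issue SUB r2<-Add2 | r0:5,r1:8,r2:Add2,r3:Add1,r4:8
c3: CDB Add1=-3; issue SUB r2<-Add1 | r0:5,r1:8,r2:Add1,r3:-3,r4:8
c4: CDB Add2=-6; issue ADD r3<-Add2 | r0:5,r1:8,r2:Add1,r3:Add2,r4:8
c5: issue MUL r1<-Mul1 | r0:5,r1:Mul1,r2:Add1,r3:Add2,r4:8
c6: CDB Add1=14; issue SUB r2<-Add1 | r0:5,r1:Mul1,r2:Add1,r3:Add2,r4:8
c7: CDB Add2=5; issue SUB r2<-Add2 | r0:5,r1:Mul1,r2:Add2,r3:5,r4:8
c8: CDB Add1=-9; issue SUB r0<-Add1 | r0:Add1,r1:Mul1,r2:Add2,r3:5,r4:8
c9: CDB Mul1=40; issue MUL r4<-Mul1 | r0:Add1,r1:40,r2:Add2,r3:5,r4:Mul1
c10: stall | r0:Add1,r1:40,r2:Add2,r3:5,r4:Mul1
c11: CDB Add2=-49; issue ADD r1<-Add2 | r0:Add1,r1:Add2,r2:-49,r3:5,r4:Mul1

STATUS = VALUE -49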